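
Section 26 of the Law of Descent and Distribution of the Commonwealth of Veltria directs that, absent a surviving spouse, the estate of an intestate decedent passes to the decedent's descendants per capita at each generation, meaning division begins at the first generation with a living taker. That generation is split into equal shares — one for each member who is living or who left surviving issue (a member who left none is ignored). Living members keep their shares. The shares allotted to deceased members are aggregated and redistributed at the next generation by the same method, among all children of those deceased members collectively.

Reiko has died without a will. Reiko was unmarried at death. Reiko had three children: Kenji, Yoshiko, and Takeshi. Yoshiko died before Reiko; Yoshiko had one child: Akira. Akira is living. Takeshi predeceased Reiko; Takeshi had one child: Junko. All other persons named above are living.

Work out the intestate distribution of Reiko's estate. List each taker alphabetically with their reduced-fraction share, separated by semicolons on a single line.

Akira 1/3; Junko 1/3; Kenji 1/3

There is no surviving spouse, so the entire estate passes to Reiko's descendants per capita at each generation.
At generation 1 (Kenji, Yoshiko, Takeshi) there are 3 shares of (1)/3 = 1/3 each.
Living: Kenji — each takes 1/3.
Deceased: Yoshiko and Takeshi. Their combined 2/3 is pooled and carried to generation 2.
At generation 2 (Akira, Junko) there are 2 shares of (2/3)/2 = 1/3 each.
Living: Akira and Junko — each takes 1/3.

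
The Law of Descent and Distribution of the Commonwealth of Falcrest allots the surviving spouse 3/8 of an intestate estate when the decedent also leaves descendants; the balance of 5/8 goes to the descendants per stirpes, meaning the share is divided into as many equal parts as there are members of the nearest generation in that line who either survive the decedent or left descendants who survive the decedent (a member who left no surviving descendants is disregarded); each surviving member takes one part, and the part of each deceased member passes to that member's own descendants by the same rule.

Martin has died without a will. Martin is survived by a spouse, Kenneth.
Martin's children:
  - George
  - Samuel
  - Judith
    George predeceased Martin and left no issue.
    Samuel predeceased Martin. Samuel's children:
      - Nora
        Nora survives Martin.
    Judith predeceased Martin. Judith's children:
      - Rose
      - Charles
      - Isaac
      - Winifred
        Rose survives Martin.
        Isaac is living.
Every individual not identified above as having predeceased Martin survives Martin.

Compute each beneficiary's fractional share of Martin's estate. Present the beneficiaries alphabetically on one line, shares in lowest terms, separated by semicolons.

Charles 5/64; Isaac 5/64; Kenneth 3/8; Nora 5/16; Rose 5/64; Winifred 5/64

Kenneth, as surviving spouse, takes 3/8.
The remaining 5/8 passes to Martin's descendants per stirpes.
George left no surviving issue, so that branch lapses and is disregarded.
The 5/8 is divided into 2 equal shares of 5/16 among Samuel, Judith.
Samuel predeceased; the 5/16 allotted to Samuel's branch passes to Samuel's issue by representation.
Nora is the sole taker at this level and receives the full 5/16.
Judith predeceased; the 5/16 allotted to Judith's branch passes to Judith's issue by representation.
The 5/16 is divided into 4 equal shares of 5/64 among Rose, Charles, Isaac, Winifred.
Rose is living and takes 5/64.
Charles is living and takes 5/64.
Isaac is living and takes 5/64.
Winifred is living and takes 5/64.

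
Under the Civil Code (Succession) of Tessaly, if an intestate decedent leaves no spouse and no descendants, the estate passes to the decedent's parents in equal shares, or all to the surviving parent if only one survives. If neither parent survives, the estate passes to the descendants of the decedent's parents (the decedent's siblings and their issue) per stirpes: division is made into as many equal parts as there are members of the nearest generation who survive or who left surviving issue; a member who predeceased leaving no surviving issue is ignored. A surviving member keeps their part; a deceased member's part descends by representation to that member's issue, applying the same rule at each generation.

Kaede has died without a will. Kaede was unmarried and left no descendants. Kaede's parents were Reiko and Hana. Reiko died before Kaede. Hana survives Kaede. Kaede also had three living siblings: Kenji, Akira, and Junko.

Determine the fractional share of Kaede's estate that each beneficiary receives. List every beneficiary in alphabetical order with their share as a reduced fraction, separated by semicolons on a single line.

Hana 1

Only one parent, Hana, survives, so Hana takes the entire estate. The siblings take nothing because a surviving parent has priority.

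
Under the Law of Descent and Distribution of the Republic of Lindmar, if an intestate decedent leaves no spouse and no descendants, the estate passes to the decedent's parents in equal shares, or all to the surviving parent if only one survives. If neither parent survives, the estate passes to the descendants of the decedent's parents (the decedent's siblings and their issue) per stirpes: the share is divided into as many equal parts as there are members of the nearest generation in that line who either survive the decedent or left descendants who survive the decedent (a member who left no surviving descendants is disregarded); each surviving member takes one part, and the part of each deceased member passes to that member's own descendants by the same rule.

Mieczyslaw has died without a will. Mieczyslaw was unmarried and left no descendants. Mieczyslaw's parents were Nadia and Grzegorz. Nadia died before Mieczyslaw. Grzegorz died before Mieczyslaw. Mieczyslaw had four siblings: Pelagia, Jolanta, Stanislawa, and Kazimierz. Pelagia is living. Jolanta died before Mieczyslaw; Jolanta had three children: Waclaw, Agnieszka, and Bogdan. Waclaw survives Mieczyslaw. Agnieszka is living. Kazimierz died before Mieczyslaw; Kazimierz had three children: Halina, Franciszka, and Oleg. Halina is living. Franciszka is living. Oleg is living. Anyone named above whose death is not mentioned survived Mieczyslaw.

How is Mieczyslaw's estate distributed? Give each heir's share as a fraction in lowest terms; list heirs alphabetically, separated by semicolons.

Neither parent survives and there are no descendants, so the estate passes to Mieczyslaw's siblings and their issue per stirpes.
The estate is divided into 4 equal shares of 1/4 among Pelagia, Jolanta, Stanislawa, Kazimierz.
Pelagia is living and takes 1/4.
Jolanta predeceased; the 1/4 allotted to Jolanta's branch passes to Jolanta's issue by representation.
The 1/4 is divided into 3 equal shares of 1/12 among Waclaw, Agnieszka, Bogdan.
Waclaw is living and takes 1/12.
Agnieszka is living and takes 1/12.
Bogdan is living and takes 1/12.
Stanislawa is living and takes 1/4.
Kazimierz predeceased; the 1/4 allotted to Kazimierz's branch passes to Kazimierz's issue by representation.
The 1/4 is divided into 3 equal shares of 1/12 among Halina, Franciszka, Oleg.
Halina is living and takes 1/12.
Franciszka is living and takes 1/12.
Oleg is living and takes 1/12.

Agnieszka 1/12; Bogdan 1/12; Franciszka 1/12; Halina 1/12; Oleg 1/12; Pelagia 1/4; Stanislawa 1/4; Waclaw 1/12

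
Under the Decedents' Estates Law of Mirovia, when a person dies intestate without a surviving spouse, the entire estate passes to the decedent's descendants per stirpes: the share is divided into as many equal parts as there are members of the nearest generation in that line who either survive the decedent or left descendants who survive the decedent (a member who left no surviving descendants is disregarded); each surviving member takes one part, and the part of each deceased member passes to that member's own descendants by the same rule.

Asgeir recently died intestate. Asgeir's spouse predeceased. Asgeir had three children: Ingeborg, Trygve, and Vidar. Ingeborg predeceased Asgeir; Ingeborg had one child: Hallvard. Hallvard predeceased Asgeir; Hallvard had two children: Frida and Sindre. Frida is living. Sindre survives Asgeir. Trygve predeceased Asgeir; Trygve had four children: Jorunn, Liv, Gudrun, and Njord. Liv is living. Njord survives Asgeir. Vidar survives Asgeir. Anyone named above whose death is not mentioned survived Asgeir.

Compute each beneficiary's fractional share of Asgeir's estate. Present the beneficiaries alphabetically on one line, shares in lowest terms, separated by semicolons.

There is no surviving spouse, so the entire estate passes to Asgeir's descendants per stirpes.
The estate is divided into 3 equal shares of 1/3 among Ingeborg, Trygve, Vidar.
Ingeborg predeceased; the 1/3 allotted to Ingeborg's branch passes to Ingeborg's issue by representation.
Hallvard's line is the sole branch at this level, so the full 1/3 passes to Hallvard's issue by representation.
The 1/3 is divided into 2 equal shares of 1/6 among Frida, Sindre.
Frida is living and takes 1/6.
Sindre is living and takes 1/6.
Trygve predeceased; the 1/3 allotted to Trygve's branch passes to Trygve's issue by representation.
The 1/3 is divided into 4 equal shares of 1/12 among Jorunn, Liv, Gudrun, Njord.
Jorunn is living and takes 1/12.
Liv is living and takes 1/12.
Gudrun is living and takes 1/12.
Njord is living and takes 1/12.
Vidar is living and takes 1/3.

Frida 1/6; Gudrun 1/12; Jorunn 1/12; Liv 1/12; Njord 1/12; Sindre 1/6; Vidar 1/3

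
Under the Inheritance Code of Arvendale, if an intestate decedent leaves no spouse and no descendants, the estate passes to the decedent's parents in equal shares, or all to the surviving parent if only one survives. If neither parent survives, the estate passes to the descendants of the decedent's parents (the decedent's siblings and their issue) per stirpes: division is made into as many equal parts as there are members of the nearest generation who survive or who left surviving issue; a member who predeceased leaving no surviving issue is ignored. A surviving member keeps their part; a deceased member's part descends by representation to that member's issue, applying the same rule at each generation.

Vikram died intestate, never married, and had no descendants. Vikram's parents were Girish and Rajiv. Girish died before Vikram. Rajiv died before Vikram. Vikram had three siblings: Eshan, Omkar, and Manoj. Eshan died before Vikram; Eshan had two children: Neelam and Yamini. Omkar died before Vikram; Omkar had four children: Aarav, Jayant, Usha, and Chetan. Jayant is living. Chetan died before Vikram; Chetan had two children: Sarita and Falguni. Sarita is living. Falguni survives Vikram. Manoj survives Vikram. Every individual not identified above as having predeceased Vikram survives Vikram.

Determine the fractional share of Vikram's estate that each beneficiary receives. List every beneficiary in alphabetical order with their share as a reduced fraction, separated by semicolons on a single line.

Aarav 1/12; Falguni 1/24; Jayant 1/12; Manoj 1/3; Neelam 1/6; Sarita 1/24; Usha 1/12; Yamini 1/6

Neither parent survives and there are no descendants, so the estate passes to Vikram's siblings and their issue per stirpes.
The estate is divided into 3 equal shares of 1/3 among Eshan, Omkar, Manoj.
Eshan predeceased; the 1/3 allotted to Eshan's branch passes to Eshan's issue by representation.
The 1/3 is divided into 2 equal shares of 1/6 among Neelam, Yamini.
Neelam is living and takes 1/6.
Yamini is living and takes 1/6.
Omkar predeceased; the 1/3 allotted to Omkar's branch passes to Omkar's issue by representation.
The 1/3 is divided into 4 equal shares of 1/12 among Aarav, Jayant, Usha, Chetan.
Aarav is living and takes 1/12.
Jayant is living and takes 1/12.
Usha is living and takes 1/12.
Chetan predeceased; the 1/12 allotted to Chetan's branch passes to Chetan's issue by representation.
The 1/12 is divided into 2 equal shares of 1/24 among Sarita, Falguni.
Sarita is living and takes 1/24.
Falguni is living and takes 1/24.
Manoj is living and takes 1/3.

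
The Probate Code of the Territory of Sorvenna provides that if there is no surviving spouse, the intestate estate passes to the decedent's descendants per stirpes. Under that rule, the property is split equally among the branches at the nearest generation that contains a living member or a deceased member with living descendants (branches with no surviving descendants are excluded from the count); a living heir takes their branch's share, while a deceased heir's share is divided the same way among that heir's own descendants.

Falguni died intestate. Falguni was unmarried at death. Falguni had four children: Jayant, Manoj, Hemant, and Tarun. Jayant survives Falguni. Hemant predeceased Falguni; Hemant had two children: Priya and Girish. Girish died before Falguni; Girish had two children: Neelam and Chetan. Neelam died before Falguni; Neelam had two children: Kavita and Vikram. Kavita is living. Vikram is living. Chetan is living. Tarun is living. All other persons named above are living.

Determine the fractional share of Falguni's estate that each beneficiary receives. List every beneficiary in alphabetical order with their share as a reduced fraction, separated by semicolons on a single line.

Chetan 1/16; Jayant 1/4; Kavita 1/32; Manoj 1/4; Priya 1/8; Tarun 1/4; Vikram 1/32

There is no surviving spouse, so the entire estate passes to Falguni's descendants per stirpes.
The estate is divided into 4 equal shares of 1/4 among Jayant, Manoj, Hemant, Tarun.
Jayant is living and takes 1/4.
Manoj is living and takes 1/4.
Hemant predeceased; the 1/4 allotted to Hemant's branch passes to Hemant's issue by representation.
The 1/4 is divided into 2 equal shares of 1/8 among Priya, Girish.
Priya is living and takes 1/8.
Girish predeceased; the 1/8 allotted to Girish's branch passes to Girish's issue by representation.
The 1/8 is divided into 2 equal shares of 1/16 among Neelam, Chetan.
Neelam predeceased; the 1/16 allotted to Neelam's branch passes to Neelam's issue by representation.
The 1/16 is divided into 2 equal shares of 1/32 among Kavita, Vikram.
Kavita is living and takes 1/32.
Vikram is living and takes 1/32.
Chetan is living and takes 1/16.
Tarun is living and takes 1/4.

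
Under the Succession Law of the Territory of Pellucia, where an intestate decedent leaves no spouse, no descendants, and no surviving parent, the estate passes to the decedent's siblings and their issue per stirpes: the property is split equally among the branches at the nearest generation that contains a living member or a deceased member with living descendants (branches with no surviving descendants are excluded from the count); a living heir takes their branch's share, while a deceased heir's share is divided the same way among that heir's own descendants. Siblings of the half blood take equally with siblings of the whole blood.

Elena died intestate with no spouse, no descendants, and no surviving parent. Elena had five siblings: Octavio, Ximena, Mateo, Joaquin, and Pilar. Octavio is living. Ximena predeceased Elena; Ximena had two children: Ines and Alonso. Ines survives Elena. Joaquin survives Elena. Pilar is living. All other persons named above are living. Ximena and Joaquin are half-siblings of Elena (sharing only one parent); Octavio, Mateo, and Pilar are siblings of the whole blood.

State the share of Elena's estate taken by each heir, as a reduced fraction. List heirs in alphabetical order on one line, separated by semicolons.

Alonso 1/10; Ines 1/10; Joaquin 1/5; Mateo 1/5; Octavio 1/5; Pilar 1/5

No spouse, descendants, or parent survives, so the estate passes to Elena's siblings per stirpes.
Half-blood and whole-blood siblings take equally under the stated rule.
The estate is divided into 5 equal shares of 1/5 among Octavio, Ximena, Mateo, Joaquin, Pilar.
Octavio is living and takes 1/5.
Ximena predeceased; the 1/5 allotted to Ximena's branch passes to Ximena's issue by representation.
The 1/5 is divided into 2 equal shares of 1/10 among Ines, Alonso.
Ines is living and takes 1/10.
Alonso is living and takes 1/10.
Mateo is living and takes 1/5.
Joaquin is living and takes 1/5.
Pilar is living and takes 1/5.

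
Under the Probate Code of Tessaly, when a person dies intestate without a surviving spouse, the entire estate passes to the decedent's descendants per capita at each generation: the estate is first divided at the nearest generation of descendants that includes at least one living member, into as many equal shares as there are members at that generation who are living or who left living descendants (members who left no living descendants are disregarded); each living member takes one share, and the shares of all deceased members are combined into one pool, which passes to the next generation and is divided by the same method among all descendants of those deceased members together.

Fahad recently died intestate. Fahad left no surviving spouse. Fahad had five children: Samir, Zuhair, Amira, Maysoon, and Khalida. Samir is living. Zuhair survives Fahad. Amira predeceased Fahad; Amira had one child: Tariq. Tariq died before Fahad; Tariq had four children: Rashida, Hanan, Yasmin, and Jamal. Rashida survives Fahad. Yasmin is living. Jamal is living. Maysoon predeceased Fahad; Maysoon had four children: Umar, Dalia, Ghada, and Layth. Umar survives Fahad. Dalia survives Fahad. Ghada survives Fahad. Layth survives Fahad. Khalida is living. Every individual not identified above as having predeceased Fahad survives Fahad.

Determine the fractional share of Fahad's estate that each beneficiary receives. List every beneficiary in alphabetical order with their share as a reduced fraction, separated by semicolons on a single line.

There is no surviving spouse, so the entire estate passes to Fahad's descendants per capita at each generation.
At generation 1 (Samir, Zuhair, Amira, Maysoon, Khalida) there are 5 shares of (1)/5 = 1/5 each.
Living: Samir, Zuhair, and Khalida — each takes 1/5.
Deceased: Amira and Maysoon. Their combined 2/5 is pooled and carried to generation 2.
At generation 2 (Tariq, Umar, Dalia, Ghada, Layth) there are 5 shares of (2/5)/5 = 2/25 each.
Living: Umar, Dalia, Ghada, and Layth — each takes 2/25.
Deceased: Tariq. That 2/25 share is carried to generation 3.
At generation 3 (Rashida, Hanan, Yasmin, Jamal) there are 4 shares of (2/25)/4 = 1/50 each.
Living: Rashida, Hanan, Yasmin, and Jamal — each takes 1/50.

Dalia 2/25; Ghada 2/25; Hanan 1/50; Jamal 1/50; Khalida 1/5; Layth 2/25; Rashida 1/50; Samir 1/5; Umar 2/25; Yasmin 1/50; Zuhair 1/5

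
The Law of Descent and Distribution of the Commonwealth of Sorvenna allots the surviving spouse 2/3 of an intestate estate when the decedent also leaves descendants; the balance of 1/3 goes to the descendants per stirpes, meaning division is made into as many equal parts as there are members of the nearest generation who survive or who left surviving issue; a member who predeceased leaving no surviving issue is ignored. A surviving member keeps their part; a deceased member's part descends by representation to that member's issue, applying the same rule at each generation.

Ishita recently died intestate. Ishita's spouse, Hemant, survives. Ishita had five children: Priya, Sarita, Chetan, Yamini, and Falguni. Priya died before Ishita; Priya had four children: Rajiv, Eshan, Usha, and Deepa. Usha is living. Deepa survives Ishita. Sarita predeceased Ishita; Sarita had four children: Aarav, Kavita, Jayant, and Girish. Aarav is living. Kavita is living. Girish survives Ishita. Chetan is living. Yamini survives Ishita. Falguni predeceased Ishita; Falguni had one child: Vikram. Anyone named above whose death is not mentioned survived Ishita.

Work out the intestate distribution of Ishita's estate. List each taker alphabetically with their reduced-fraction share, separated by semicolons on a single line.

Aarav 1/60; Chetan 1/15; Deepa 1/60; Eshan 1/60; Girish 1/60; Hemant 2/3; Jayant 1/60; Kavita 1/60; Rajiv 1/60; Usha 1/60; Vikram 1/15; Yamini 1/15

Hemant, as surviving spouse, takes 2/3.
The remaining 1/3 passes to Ishita's descendants per stirpes.
The 1/3 is divided into 5 equal shares of 1/15 among Priya, Sarita, Chetan, Yamini, Falguni.
Priya predeceased; the 1/15 allotted to Priya's branch passes to Priya's issue by representation.
The 1/15 is divided into 4 equal shares of 1/60 among Rajiv, Eshan, Usha, Deepa.
Rajiv is living and takes 1/60.
Eshan is living and takes 1/60.
Usha is living and takes 1/60.
Deepa is living and takes 1/60.
Sarita predeceased; the 1/15 allotted to Sarita's branch passes to Sarita's issue by representation.
The 1/15 is divided into 4 equal shares of 1/60 among Aarav, Kavita, Jayant, Girish.
Aarav is living and takes 1/60.
Kavita is living and takes 1/60.
Jayant is living and takes 1/60.
Girish is living and takes 1/60.
Chetan is living and takes 1/15.
Yamini is living and takes 1/15.
Falguni predeceased; the 1/15 allotted to Falguni's branch passes to Falguni's issue by representation.
Vikram is the sole taker at this level and receives the full 1/15.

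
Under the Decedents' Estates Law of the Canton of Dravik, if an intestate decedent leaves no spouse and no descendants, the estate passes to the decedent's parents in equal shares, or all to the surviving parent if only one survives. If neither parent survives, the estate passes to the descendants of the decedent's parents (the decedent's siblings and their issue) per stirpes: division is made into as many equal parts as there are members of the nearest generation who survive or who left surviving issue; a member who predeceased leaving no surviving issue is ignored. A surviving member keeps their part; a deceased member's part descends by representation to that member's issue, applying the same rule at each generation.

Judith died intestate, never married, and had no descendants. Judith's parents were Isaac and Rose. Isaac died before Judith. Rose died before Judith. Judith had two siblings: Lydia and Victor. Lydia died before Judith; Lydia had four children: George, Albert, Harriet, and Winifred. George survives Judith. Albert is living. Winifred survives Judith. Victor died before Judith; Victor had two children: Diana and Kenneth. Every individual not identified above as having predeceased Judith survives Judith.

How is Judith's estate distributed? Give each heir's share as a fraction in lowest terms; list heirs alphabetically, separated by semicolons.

Neither parent survives and there are no descendants, so the estate passes to Judith's siblings and their issue per stirpes.
The estate is divided into 2 equal shares of 1/2 among Lydia, Victor.
Lydia predeceased; the 1/2 allotted to Lydia's branch passes to Lydia's issue by representation.
The 1/2 is divided into 4 equal shares of 1/8 among George, Albert, Harriet, Winifred.
George is living and takes 1/8.
Albert is living and takes 1/8.
Harriet is living and takes 1/8.
Winifred is living and takes 1/8.
Victor predeceased; the 1/2 allotted to Victor's branch passes to Victor's issue by representation.
The 1/2 is divided into 2 equal shares of 1/4 among Diana, Kenneth.
Diana is living and takes 1/4.
Kenneth is living and takes 1/4.

Albert 1/8; Diana 1/4; George 1/8; Harriet 1/8; Kenneth 1/4; Winifred 1/8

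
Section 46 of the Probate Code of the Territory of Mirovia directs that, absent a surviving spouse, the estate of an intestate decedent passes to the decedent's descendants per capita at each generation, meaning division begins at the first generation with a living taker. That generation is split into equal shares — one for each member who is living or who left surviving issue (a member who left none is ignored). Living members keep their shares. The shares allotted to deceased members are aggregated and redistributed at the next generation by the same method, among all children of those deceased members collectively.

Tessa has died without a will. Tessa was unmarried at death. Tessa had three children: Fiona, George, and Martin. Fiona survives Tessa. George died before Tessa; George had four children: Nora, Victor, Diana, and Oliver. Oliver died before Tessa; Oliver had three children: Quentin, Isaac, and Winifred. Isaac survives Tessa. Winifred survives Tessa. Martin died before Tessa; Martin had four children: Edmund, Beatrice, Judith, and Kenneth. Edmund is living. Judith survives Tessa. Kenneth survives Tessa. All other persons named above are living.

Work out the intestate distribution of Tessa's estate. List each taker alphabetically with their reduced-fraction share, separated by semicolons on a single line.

Beatrice 1/12; Diana 1/12; Edmund 1/12; Fiona 1/3; Isaac 1/36; Judith 1/12; Kenneth 1/12; Nora 1/12; Quentin 1/36; Victor 1/12; Winifred 1/36

There is no surviving spouse, so the entire estate passes to Tessa's descendants per capita at each generation.
At generation 1 (Fiona, George, Martin) there are 3 shares of (1)/3 = 1/3 each.
Living: Fiona — each takes 1/3.
Deceased: George and Martin. Their combined 2/3 is pooled and carried to generation 2.
At generation 2 (Nora, Victor, Diana, Oliver, Edmund, Beatrice, Judith, Kenneth) there are 8 shares of (2/3)/8 = 1/12 each.
Living: Nora, Victor, Diana, Edmund, Beatrice, Judith, and Kenneth — each takes 1/12.
Deceased: Oliver. That 1/12 share is carried to generation 3.
At generation 3 (Quentin, Isaac, Winifred) there are 3 shares of (1/12)/3 = 1/36 each.
Living: Quentin, Isaac, and Winifred — each takes 1/36.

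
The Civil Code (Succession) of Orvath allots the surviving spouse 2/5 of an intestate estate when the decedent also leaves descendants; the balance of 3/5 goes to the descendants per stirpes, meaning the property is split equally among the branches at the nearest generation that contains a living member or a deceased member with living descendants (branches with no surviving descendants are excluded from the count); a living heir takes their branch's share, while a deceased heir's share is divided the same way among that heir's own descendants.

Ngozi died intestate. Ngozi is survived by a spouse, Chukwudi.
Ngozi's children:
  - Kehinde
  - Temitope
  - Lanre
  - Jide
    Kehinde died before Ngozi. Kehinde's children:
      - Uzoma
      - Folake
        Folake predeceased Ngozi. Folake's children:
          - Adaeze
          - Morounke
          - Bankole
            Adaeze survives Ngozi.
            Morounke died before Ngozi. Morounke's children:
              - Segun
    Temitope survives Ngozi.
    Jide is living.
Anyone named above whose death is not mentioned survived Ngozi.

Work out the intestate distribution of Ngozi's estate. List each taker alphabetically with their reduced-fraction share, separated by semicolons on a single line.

Adaeze 1/40; Bankole 1/40; Chukwudi 2/5; Jide 3/20; Lanre 3/20; Segun 1/40; Temitope 3/20; Uzoma 3/40

Chukwudi, as surviving spouse, takes 2/5.
The remaining 3/5 passes to Ngozi's descendants per stirpes.
The 3/5 is divided into 4 equal shares of 3/20 among Kehinde, Temitope, Lanre, Jide.
Kehinde predeceased; the 3/20 allotted to Kehinde's branch passes to Kehinde's issue by representation.
The 3/20 is divided into 2 equal shares of 3/40 among Uzoma, Folake.
Uzoma is living and takes 3/40.
Folake predeceased; the 3/40 allotted to Folake's branch passes to Folake's issue by representation.
The 3/40 is divided into 3 equal shares of 1/40 among Adaeze, Morounke, Bankole.
Adaeze is living and takes 1/40.
Morounke predeceased; the 1/40 allotted to Morounke's branch passes to Morounke's issue by representation.
Segun is the sole taker at this level and receives the full 1/40.
Bankole is living and takes 1/40.
Temitope is living and takes 3/20.
Lanre is living and takes 3/20.
Jide is living and takes 3/20.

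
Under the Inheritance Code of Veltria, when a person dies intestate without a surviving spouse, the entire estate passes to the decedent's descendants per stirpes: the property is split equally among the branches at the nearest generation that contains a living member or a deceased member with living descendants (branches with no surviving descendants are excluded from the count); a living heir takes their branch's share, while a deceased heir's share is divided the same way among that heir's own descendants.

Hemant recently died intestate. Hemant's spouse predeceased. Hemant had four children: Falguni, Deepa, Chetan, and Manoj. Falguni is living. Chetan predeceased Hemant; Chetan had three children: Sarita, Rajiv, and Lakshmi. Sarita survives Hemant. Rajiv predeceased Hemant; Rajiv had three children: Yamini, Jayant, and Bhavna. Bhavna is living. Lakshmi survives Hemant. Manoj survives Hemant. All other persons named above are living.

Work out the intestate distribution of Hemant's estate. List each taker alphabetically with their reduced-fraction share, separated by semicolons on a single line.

Bhavna 1/36; Deepa 1/4; Falguni 1/4; Jayant 1/36; Lakshmi 1/12; Manoj 1/4; Sarita 1/12; Yamini 1/36

There is no surviving spouse, so the entire estate passes to Hemant's descendants per stirpes.
The estate is divided into 4 equal shares of 1/4 among Falguni, Deepa, Chetan, Manoj.
Falguni is living and takes 1/4.
Deepa is living and takes 1/4.
Chetan predeceased; the 1/4 allotted to Chetan's branch passes to Chetan's issue by representation.
The 1/4 is divided into 3 equal shares of 1/12 among Sarita, Rajiv, Lakshmi.
Sarita is living and takes 1/12.
Rajiv predeceased; the 1/12 allotted to Rajiv's branch passes to Rajiv's issue by representation.
The 1/12 is divided into 3 equal shares of 1/36 among Yamini, Jayant, Bhavna.
Yamini is living and takes 1/36.
Jayant is living and takes 1/36.
Bhavna is living and takes 1/36.
Lakshmi is living and takes 1/12.
Manoj is living and takes 1/4.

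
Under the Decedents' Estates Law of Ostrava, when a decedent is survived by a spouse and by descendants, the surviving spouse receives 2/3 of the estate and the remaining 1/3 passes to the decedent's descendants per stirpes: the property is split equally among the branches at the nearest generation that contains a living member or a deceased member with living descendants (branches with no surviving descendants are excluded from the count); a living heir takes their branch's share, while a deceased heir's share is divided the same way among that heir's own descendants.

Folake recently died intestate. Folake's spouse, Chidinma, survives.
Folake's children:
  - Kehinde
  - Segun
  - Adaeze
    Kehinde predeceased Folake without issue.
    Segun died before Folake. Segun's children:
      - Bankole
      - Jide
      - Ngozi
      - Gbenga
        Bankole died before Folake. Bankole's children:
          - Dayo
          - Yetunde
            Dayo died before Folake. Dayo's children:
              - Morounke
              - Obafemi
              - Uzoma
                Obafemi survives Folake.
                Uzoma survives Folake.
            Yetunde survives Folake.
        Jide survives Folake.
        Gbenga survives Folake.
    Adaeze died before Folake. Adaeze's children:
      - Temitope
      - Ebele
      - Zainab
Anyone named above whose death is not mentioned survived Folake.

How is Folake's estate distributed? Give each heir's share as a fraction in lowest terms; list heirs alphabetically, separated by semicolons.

Chidinma, as surviving spouse, takes 2/3.
The remaining 1/3 passes to Folake's descendants per stirpes.
Kehinde left no surviving issue, so that branch lapses and is disregarded.
The 1/3 is divided into 2 equal shares of 1/6 among Segun, Adaeze.
Segun predeceased; the 1/6 allotted to Segun's branch passes to Segun's issue by representation.
The 1/6 is divided into 4 equal shares of 1/24 among Bankole, Jide, Ngozi, Gbenga.
Bankole predeceased; the 1/24 allotted to Bankole's branch passes to Bankole's issue by representation.
The 1/24 is divided into 2 equal shares of 1/48 among Dayo, Yetunde.
Dayo predeceased; the 1/48 allotted to Dayo's branch passes to Dayo's issue by representation.
The 1/48 is divided into 3 equal shares of 1/144 among Morounke, Obafemi, Uzoma.
Morounke is living and takes 1/144.
Obafemi is living and takes 1/144.
Uzoma is living and takes 1/144.
Yetunde is living and takes 1/48.
Jide is living and takes 1/24.
Ngozi is living and takes 1/24.
Gbenga is living and takes 1/24.
Adaeze predeceased; the 1/6 allotted to Adaeze's branch passes to Adaeze's issue by representation.
The 1/6 is divided into 3 equal shares of 1/18 among Temitope, Ebele, Zainab.
Temitope is living and takes 1/18.
Ebele is living and takes 1/18.
Zainab is living and takes 1/18.

Chidinma 2/3; Ebele 1/18; Gbenga 1/24; Jide 1/24; Morounke 1/144; Ngozi 1/24; Obafemi 1/144; Temitope 1/18; Uzoma 1/144; Yetunde 1/48; Zainab 1/18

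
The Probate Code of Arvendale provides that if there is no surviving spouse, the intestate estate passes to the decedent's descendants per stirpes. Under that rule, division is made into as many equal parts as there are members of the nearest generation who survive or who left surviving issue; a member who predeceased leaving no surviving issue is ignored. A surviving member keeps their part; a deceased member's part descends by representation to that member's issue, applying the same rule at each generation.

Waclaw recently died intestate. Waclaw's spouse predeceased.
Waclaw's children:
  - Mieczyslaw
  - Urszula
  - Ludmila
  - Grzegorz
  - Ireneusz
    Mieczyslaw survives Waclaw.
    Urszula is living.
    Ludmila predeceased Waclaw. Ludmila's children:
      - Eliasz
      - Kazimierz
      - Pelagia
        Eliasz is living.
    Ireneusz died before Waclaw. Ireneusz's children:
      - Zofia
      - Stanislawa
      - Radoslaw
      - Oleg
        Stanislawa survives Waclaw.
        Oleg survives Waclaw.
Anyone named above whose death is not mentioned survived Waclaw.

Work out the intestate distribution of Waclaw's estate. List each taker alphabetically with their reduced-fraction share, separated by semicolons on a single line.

Eliasz 1/15; Grzegorz 1/5; Kazimierz 1/15; Mieczyslaw 1/5; Oleg 1/20; Pelagia 1/15; Radoslaw 1/20; Stanislawa 1/20; Urszula 1/5; Zofia 1/20

There is no surviving spouse, so the entire estate passes to Waclaw's descendants per stirpes.
The estate is divided into 5 equal shares of 1/5 among Mieczyslaw, Urszula, Ludmila, Grzegorz, Ireneusz.
Mieczyslaw is living and takes 1/5.
Urszula is living and takes 1/5.
Ludmila predeceased; the 1/5 allotted to Ludmila's branch passes to Ludmila's issue by representation.
The 1/5 is divided into 3 equal shares of 1/15 among Eliasz, Kazimierz, Pelagia.
Eliasz is living and takes 1/15.
Kazimierz is living and takes 1/15.
Pelagia is living and takes 1/15.
Grzegorz is living and takes 1/5.
Ireneusz predeceased; the 1/5 allotted to Ireneusz's branch passes to Ireneusz's issue by representation.
The 1/5 is divided into 4 equal shares of 1/20 among Zofia, Stanislawa, Radoslaw, Oleg.
Zofia is living and takes 1/20.
Stanislawa is living and takes 1/20.
Radoslaw is living and takes 1/20.
Oleg is living and takes 1/20.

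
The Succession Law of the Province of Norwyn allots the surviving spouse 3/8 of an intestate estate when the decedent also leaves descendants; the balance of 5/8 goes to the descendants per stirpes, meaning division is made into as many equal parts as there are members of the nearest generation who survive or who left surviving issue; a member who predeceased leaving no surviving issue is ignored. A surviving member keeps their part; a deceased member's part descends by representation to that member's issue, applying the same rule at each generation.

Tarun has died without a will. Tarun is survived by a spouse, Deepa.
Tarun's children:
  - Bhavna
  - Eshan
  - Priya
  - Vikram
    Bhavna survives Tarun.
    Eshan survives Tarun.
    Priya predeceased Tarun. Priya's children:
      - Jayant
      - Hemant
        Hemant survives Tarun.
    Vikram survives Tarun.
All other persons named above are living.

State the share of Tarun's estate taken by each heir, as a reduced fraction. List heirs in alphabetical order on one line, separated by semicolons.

Deepa, as surviving spouse, takes 3/8.
The remaining 5/8 passes to Tarun's descendants per stirpes.
The 5/8 is divided into 4 equal shares of 5/32 among Bhavna, Eshan, Priya, Vikram.
Bhavna is living and takes 5/32.
Eshan is living and takes 5/32.
Priya predeceased; the 5/32 allotted to Priya's branch passes to Priya's issue by representation.
The 5/32 is divided into 2 equal shares of 5/64 among Jayant, Hemant.
Jayant is living and takes 5/64.
Hemant is living and takes 5/64.
Vikram is living and takes 5/32.

Bhavna 5/32; Deepa 3/8; Eshan 5/32; Hemant 5/64; Jayant 5/64; Vikram 5/32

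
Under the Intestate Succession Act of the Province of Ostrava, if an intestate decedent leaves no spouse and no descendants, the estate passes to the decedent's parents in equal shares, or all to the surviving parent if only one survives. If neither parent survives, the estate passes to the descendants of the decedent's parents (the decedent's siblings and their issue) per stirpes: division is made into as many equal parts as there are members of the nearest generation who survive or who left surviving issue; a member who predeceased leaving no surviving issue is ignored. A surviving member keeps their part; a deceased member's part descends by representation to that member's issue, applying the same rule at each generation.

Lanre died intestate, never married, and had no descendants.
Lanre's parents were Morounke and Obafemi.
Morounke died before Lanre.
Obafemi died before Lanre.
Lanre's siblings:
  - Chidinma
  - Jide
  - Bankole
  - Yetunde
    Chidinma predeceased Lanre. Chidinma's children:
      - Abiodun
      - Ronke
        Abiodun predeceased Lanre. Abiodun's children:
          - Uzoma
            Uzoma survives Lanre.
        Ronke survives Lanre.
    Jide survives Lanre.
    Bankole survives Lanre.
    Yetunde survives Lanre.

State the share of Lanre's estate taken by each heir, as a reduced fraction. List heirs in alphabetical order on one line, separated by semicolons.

Neither parent survives and there are no descendants, so the estate passes to Lanre's siblings and their issue per stirpes.
The estate is divided into 4 equal shares of 1/4 among Chidinma, Jide, Bankole, Yetunde.
Chidinma predeceased; the 1/4 allotted to Chidinma's branch passes to Chidinma's issue by representation.
The 1/4 is divided into 2 equal shares of 1/8 among Abiodun, Ronke.
Abiodun predeceased; the 1/8 allotted to Abiodun's branch passes to Abiodun's issue by representation.
Uzoma is the sole taker at this level and receives the full 1/8.
Ronke is living and takes 1/8.
Jide is living and takes 1/4.
Bankole is living and takes 1/4.
Yetunde is living and takes 1/4.

Bankole 1/4; Jide 1/4; Ronke 1/8; Uzoma 1/8; Yetunde 1/4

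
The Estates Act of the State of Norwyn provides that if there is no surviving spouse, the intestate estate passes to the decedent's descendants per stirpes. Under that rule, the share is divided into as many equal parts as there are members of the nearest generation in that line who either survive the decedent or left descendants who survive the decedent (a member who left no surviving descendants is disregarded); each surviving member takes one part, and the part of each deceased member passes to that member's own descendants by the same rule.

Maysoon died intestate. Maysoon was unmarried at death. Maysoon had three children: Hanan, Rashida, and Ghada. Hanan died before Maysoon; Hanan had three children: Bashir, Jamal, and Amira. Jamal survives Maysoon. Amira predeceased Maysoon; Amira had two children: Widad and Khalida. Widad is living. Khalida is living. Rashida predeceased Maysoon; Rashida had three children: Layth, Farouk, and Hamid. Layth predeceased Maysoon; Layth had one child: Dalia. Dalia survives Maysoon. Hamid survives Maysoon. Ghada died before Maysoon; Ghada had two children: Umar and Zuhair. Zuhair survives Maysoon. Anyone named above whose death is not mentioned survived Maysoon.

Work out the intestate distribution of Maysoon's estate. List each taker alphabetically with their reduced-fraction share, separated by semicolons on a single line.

Bashir 1/9; Dalia 1/9; Farouk 1/9; Hamid 1/9; Jamal 1/9; Khalida 1/18; Umar 1/6; Widad 1/18; Zuhair 1/6

There is no surviving spouse, so the entire estate passes to Maysoon's descendants per stirpes.
The estate is divided into 3 equal shares of 1/3 among Hanan, Rashida, Ghada.
Hanan predeceased; the 1/3 allotted to Hanan's branch passes to Hanan's issue by representation.
The 1/3 is divided into 3 equal shares of 1/9 among Bashir, Jamal, Amira.
Bashir is living and takes 1/9.
Jamal is living and takes 1/9.
Amira predeceased; the 1/9 allotted to Amira's branch passes to Amira's issue by representation.
The 1/9 is divided into 2 equal shares of 1/18 among Widad, Khalida.
Widad is living and takes 1/18.
Khalida is living and takes 1/18.
Rashida predeceased; the 1/3 allotted to Rashida's branch passes to Rashida's issue by representation.
The 1/3 is divided into 3 equal shares of 1/9 among Layth, Farouk, Hamid.
Layth predeceased; the 1/9 allotted to Layth's branch passes to Layth's issue by representation.
Dalia is the sole taker at this level and receives the full 1/9.
Farouk is living and takes 1/9.
Hamid is living and takes 1/9.
Ghada predeceased; the 1/3 allotted to Ghada's branch passes to Ghada's issue by representation.
The 1/3 is divided into 2 equal shares of 1/6 among Umar, Zuhair.
Umar is living and takes 1/6.
Zuhair is living and takes 1/6.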